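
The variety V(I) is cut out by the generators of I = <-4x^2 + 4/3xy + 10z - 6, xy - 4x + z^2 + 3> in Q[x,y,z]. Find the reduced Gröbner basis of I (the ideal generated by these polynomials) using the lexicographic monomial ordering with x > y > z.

f_1 = -4x^2 + 4/3xy + 10z - 6, LT = x^2.
f_2 = xy - 4x + z^2 + 3, LT = xy.

S(f_1,f_2): lcm = x^2y. S = 4x^2 - 1/3xy^2 - xz^2 - 3x - 5/2yz + 3/2y.
  leading term x^2: subtract (-1)·f_1 from 4x^2 - 1/3xy^2 - xz^2 - 3x - 5/2yz + 3/2y → -1/3xy^2 + 4/3xy - xz^2 - 3x - 5/2yz + 3/2y + 10z - 6
  leading term xy^2: subtract (-1/3y)·f_2 from -1/3xy^2 + 4/3xy - xz^2 - 3x - 5/2yz + 3/2y + 10z - 6 → -xz^2 - 3x + 1/3yz^2 - 5/2yz + 5/2y + 10z - 6
  leading term xz^2: no divisor's leading term divides it; move -xz^2 to the remainder.
  leading term x: no divisor's leading term divides it; move -3x to the remainder.
  leading term yz^2: no divisor's leading term divides it; move 1/3yz^2 to the remainder.
  leading term yz: no divisor's leading term divides it; move -5/2yz to the remainder.
  leading term y: no divisor's leading term divides it; move 5/2y to the remainder.
  leading term z: no divisor's leading term divides it; move 10z to the remainder.
  leading term 1: no divisor's leading term divides it; move -6 to the remainder.
  remainder -xz^2 - 3x + 1/3yz^2 - 5/2yz + 5/2y + 10z - 6 ≠ 0; add g_3 = -xz^2 - 3x + 1/3yz^2 - 5/2yz + 5/2y + 10z - 6 to the basis.

S(f_1,g_3): lcm = x^2z^2. S = -3x^2 - 5/2xyz + 5/2xy + 10xz - 6x - 5/2z^3 + 3/2z^2.
  leading term x^2: subtract (3/4)·f_1 from -3x^2 - 5/2xyz + 5/2xy + 10xz - 6x - 5/2z^3 + 3/2z^2 → -5/2xyz + 3/2xy + 10xz - 6x - 5/2z^3 + 3/2z^2 - 15/2z + 9/2
  leading term xyz: subtract (-5/2z)·f_2 from -5/2xyz + 3/2xy + 10xz - 6x - 5/2z^3 + 3/2z^2 - 15/2z + 9/2 → 3/2xy - 6x + 3/2z^2 + 9/2
  leading term xy: subtract (3/2)·f_2 from 3/2xy - 6x + 3/2z^2 + 9/2 → 0
  remainder 0.

S(f_2,g_3): lcm = xyz^2. S = -3xy - 4xz^2 + 1/3y^2z^2 - 5/2y^2z + 5/2y^2 + 10yz - 6y + z^4 + 3z^2.
  leading term xy: subtract (-3)·f_2 from -3xy - 4xz^2 + 1/3y^2z^2 - 5/2y^2z + 5/2y^2 + 10yz - 6y + z^4 + 3z^2 → -4xz^2 - 12x + 1/3y^2z^2 - 5/2y^2z + 5/2y^2 + 10yz - 6y + z^4 + 6z^2 + 9
  leading term xz^2: subtract (4)·g_3 from -4xz^2 - 12x + 1/3y^2z^2 - 5/2y^2z + 5/2y^2 + 10yz - 6y + z^4 + 6z^2 + 9 → 1/3y^2z^2 - 5/2y^2z + 5/2y^2 - 4/3yz^2 + 20yz - 16y + z^4 + 6z^2 - 40z + 33
  leading term y^2z^2: no divisor's leading term divides it; move 1/3y^2z^2 to the remainder.
  leading term y^2z: no divisor's leading term divides it; move -5/2y^2z to the remainder.
  leading term y^2: no divisor's leading term divides it; move 5/2y^2 to the remainder.
  leading term yz^2: no divisor's leading term divides it; move -4/3yz^2 to the remainder.
  leading term yz: no divisor's leading term divides it; move 20yz to the remainder.
  leading term y: no divisor's leading term divides it; move -16y to the remainder.
  leading term z^4: no divisor's leading term divides it; move z^4 to the remainder.
  leading term z^2: no divisor's leading term divides it; move 6z^2 to the remainder.
  leading term z: no divisor's leading term divides it; move -40z to the remainder.
  leading term 1: no divisor's leading term divides it; move 33 to the remainder.
  remainder 1/3y^2z^2 - 5/2y^2z + 5/2y^2 - 4/3yz^2 + 20yz - 16y + z^4 + 6z^2 - 40z + 33 ≠ 0; add g_4 = 1/3y^2z^2 - 5/2y^2z + 5/2y^2 - 4/3yz^2 + 20yz - 16y + z^4 + 6z^2 - 40z + 33 to the basis.

S(f_1,g_4): leading monomials are coprime, so the S-polynomial reduces to 0 (Buchberger's first criterion).
S(f_2,g_4): lcm = xy^2z^2. S = 15/2xy^2z - 15/2xy^2 - 60xyz + 48xy - 3xz^4 - 18xz^2 + 120xz - 99x + yz^4 + 3yz^2.
  leading term xy^2z: subtract (15/2yz)·f_2 from 15/2xy^2z - 15/2xy^2 - 60xyz + 48xy - 3xz^4 - 18xz^2 + 120xz - 99x + yz^4 + 3yz^2 → -15/2xy^2 - 30xyz + 48xy - 3xz^4 - 18xz^2 + 120xz - 99x + yz^4 - 15/2yz^3 + 3yz^2 - 45/2yz
  leading term xy^2: subtract (-15/2y)·f_2 from -15/2xy^2 - 30xyz + 48xy - 3xz^4 - 18xz^2 + 120xz - 99x + yz^4 - 15/2yz^3 + 3yz^2 - 45/2yz → -30xyz + 18xy - 3xz^4 - 18xz^2 + 120xz - 99x + yz^4 - 15/2yz^3 + 21/2yz^2 - 45/2yz + 45/2y
  leading term xyz: subtract (-30z)·f_2 from -30xyz + 18xy - 3xz^4 - 18xz^2 + 120xz - 99x + yz^4 - 15/2yz^3 + 21/2yz^2 - 45/2yz + 45/2y → 18xy - 3xz^4 - 18xz^2 - 99x + yz^4 - 15/2yz^3 + 21/2yz^2 - 45/2yz + 45/2y + 30z^3 + 90z
  leading term xy: subtract (18)·f_2 from 18xy - 3xz^4 - 18xz^2 - 99x + yz^4 - 15/2yz^3 + 21/2yz^2 - 45/2yz + 45/2y + 30z^3 + 90z → -3xz^4 - 18xz^2 - 27x + yz^4 - 15/2yz^3 + 21/2yz^2 - 45/2yz + 45/2y + 30z^3 - 18z^2 + 90z - 54
  leading term xz^4: subtract (3z^2)·g_3 from -3xz^4 - 18xz^2 - 27x + yz^4 - 15/2yz^3 + 21/2yz^2 - 45/2yz + 45/2y + 30z^3 - 18z^2 + 90z - 54 → -9xz^2 - 27x + 3yz^2 - 45/2yz + 45/2y + 90z - 54
  leading term xz^2: subtract (9)·g_3 from -9xz^2 - 27x + 3yz^2 - 45/2yz + 45/2y + 90z - 54 → 0
  remainder 0.

S(g_3,g_4): lcm = xy^2z^2. S = 15/2xy^2z - 9/2xy^2 + 4xyz^2 - 60xyz + 48xy - 3xz^4 - 18xz^2 + 120xz - 99x - 1/3y^3z^2 + 5/2y^3z - 5/2y^3 - 10y^2z + 6y^2.
  leading term xy^2z: subtract (15/2yz)·f_2 from 15/2xy^2z - 9/2xy^2 + 4xyz^2 - 60xyz + 48xy - 3xz^4 - 18xz^2 + 120xz - 99x - 1/3y^3z^2 + 5/2y^3z - 5/2y^3 - 10y^2z + 6y^2 → -9/2xy^2 + 4xyz^2 - 30xyz + 48xy - 3xz^4 - 18xz^2 + 120xz - 99x - 1/3y^3z^2 + 5/2y^3z - 5/2y^3 - 10y^2z + 6y^2 - 15/2yz^3 - 45/2yz
  leading term xy^2: subtract (-9/2y)·f_2 from -9/2xy^2 + 4xyz^2 - 30xyz + 48xy - 3xz^4 - 18xz^2 + 120xz - 99x - 1/3y^3z^2 + 5/2y^3z - 5/2y^3 - 10y^2z + 6y^2 - 15/2yz^3 - 45/2yz → 4xyz^2 - 30xyz + 30xy - 3xz^4 - 18xz^2 + 120xz - 99x - 1/3y^3z^2 + 5/2y^3z - 5/2y^3 - 10y^2z + 6y^2 - 15/2yz^3 + 9/2yz^2 - 45/2yz + 27/2y
  leading term xyz^2: subtract (4z^2)·f_2 from 4xyz^2 - 30xyz + 30xy - 3xz^4 - 18xz^2 + 120xz - 99x - 1/3y^3z^2 + 5/2y^3z - 5/2y^3 - 10y^2z + 6y^2 - 15/2yz^3 + 9/2yz^2 - 45/2yz + 27/2y → -30xyz + 30xy - 3xz^4 - 2xz^2 + 120xz - 99x - 1/3y^3z^2 + 5/2y^3z - 5/2y^3 - 10y^2z + 6y^2 - 15/2yz^3 + 9/2yz^2 - 45/2yz + 27/2y - 4z^4 - 12z^2
  leading term xyz: subtract (-30z)·f_2 from -30xyz + 30xy - 3xz^4 - 2xz^2 + 120xz - 99x - 1/3y^3z^2 + 5/2y^3z - 5/2y^3 - 10y^2z + 6y^2 - 15/2yz^3 + 9/2yz^2 - 45/2yz + 27/2y - 4z^4 - 12z^2 → 30xy - 3xz^4 - 2xz^2 - 99x - 1/3y^3z^2 + 5/2y^3z - 5/2y^3 - 10y^2z + 6y^2 - 15/2yz^3 + 9/2yz^2 - 45/2yz + 27/2y - 4z^4 + 30z^3 - 12z^2 + 90z
  leading term xy: subtract (30)·f_2 from 30xy - 3xz^4 - 2xz^2 - 99x - 1/3y^3z^2 + 5/2y^3z - 5/2y^3 - 10y^2z + 6y^2 - 15/2yz^3 + 9/2yz^2 - 45/2yz + 27/2y - 4z^4 + 30z^3 - 12z^2 + 90z → -3xz^4 - 2xz^2 + 21x - 1/3y^3z^2 + 5/2y^3z - 5/2y^3 - 10y^2z + 6y^2 - 15/2yz^3 + 9/2yz^2 - 45/2yz + 27/2y - 4z^4 + 30z^3 - 42z^2 + 90z - 90
  leading term xz^4: subtract (3z^2)·g_3 from -3xz^4 - 2xz^2 + 21x - 1/3y^3z^2 + 5/2y^3z - 5/2y^3 - 10y^2z + 6y^2 - 15/2yz^3 + 9/2yz^2 - 45/2yz + 27/2y - 4z^4 + 30z^3 - 42z^2 + 90z - 90 → 7xz^2 + 21x - 1/3y^3z^2 + 5/2y^3z - 5/2y^3 - 10y^2z + 6y^2 - yz^4 - 3yz^2 - 45/2yz + 27/2y - 4z^4 - 24z^2 + 90z - 90
  leading term xz^2: subtract (-7)·g_3 from 7xz^2 + 21x - 1/3y^3z^2 + 5/2y^3z - 5/2y^3 - 10y^2z + 6y^2 - yz^4 - 3yz^2 - 45/2yz + 27/2y - 4z^4 - 24z^2 + 90z - 90 → -1/3y^3z^2 + 5/2y^3z - 5/2y^3 - 10y^2z + 6y^2 - yz^4 - 2/3yz^2 - 40yz + 31y - 4z^4 - 24z^2 + 160z - 132
  leading term y^3z^2: subtract (-y)·g_4 from -1/3y^3z^2 + 5/2y^3z - 5/2y^3 - 10y^2z + 6y^2 - yz^4 - 2/3yz^2 - 40yz + 31y - 4z^4 - 24z^2 + 160z - 132 → -4/3y^2z^2 + 10y^2z - 10y^2 + 16/3yz^2 - 80yz + 64y - 4z^4 - 24z^2 + 160z - 132
  leading term y^2z^2: subtract (-4)·g_4 from -4/3y^2z^2 + 10y^2z - 10y^2 + 16/3yz^2 - 80yz + 64y - 4z^4 - 24z^2 + 160z - 132 → 0
  remainder 0.

Every S-polynomial of the final basis reduces to 0, so we have a Gröbner basis.

G = {x^2 - 4/3x + 1/3z^2 - 5/2z + 5/2, xy - 4x + z^2 + 3, xz^2 + 3x - 1/3yz^2 + 5/2yz - 5/2y - 10z + 6, y^2z^2 - 15/2y^2z + 15/2y^2 - 4yz^2 + 60yz - 48y + 3z^4 + 18z^2 - 120z + 99}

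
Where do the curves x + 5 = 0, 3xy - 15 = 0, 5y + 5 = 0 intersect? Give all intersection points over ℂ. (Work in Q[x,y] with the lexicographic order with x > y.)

Compute a lex Gröbner basis by Buchberger's algorithm.
f_1 = x + 5, LT = x.
f_2 = 3xy - 15, LT = xy.
f_3 = 5y + 5, LT = y.

The S-polynomials (S(f_1,f_2), S(f_1,f_3), S(f_2,f_3)) all reduce to 0 modulo the current basis, so we have a Gröbner basis.
Inter-reduce: drop elements whose leading term is divisible by another's, tail-reduce, and make monic.
Reduced Gröbner basis: {x + 5, y + 1}.

From the last basis element, y + 1 = 0, so y takes values in {-1}. Each choice, substituted upward through the basis, yields the corresponding point(s) of the solution set.
  y = -1: the earlier basis element becomes x + 5 = 0, giving x = -5 — point (-5, -1).
Each listed point satisfies every original equation (direct substitution).

{(-5, -1)}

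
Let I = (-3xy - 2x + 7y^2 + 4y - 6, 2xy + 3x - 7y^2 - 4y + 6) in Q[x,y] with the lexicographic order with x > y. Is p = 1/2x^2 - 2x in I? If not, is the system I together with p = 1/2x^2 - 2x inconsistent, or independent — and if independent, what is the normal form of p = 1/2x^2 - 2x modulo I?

First compute the reduced Gröbner basis of I by Buchberger's algorithm.
f_1 = -3xy - 2x + 7y^2 + 4y - 6, LT = xy.
f_2 = 2xy + 3x - 7y^2 - 4y + 6, LT = xy.

S(f_1,f_2): lcm = xy. S = -5/6x + 7/6y^2 + 2/3y - 1.
  leading term x: no divisor's leading term divides it; move -5/6x to the remainder.
  leading term y^2: no divisor's leading term divides it; move 7/6y^2 to the remainder.
  leading term y: no divisor's leading term divides it; move 2/3y to the remainder.
  leading term 1: no divisor's leading term divides it; move -1 to the remainder.
  remainder -5/6x + 7/6y^2 + 2/3y - 1 ≠ 0; add h_3 = -5/6x + 7/6y^2 + 2/3y - 1 to the basis.

S(f_1,h_3): lcm = xy. S = 2/3x + 7/5y^3 - 23/15y^2 - 38/15y + 2.
  leading term x: subtract (-4/5)·h_3 from 2/3x + 7/5y^3 - 23/15y^2 - 38/15y + 2 → 7/5y^3 - 3/5y^2 - 2y + 6/5
  leading term y^3: no divisor's leading term divides it; move 7/5y^3 to the remainder.
  leading term y^2: no divisor's leading term divides it; move -3/5y^2 to the remainder.
  leading term y: no divisor's leading term divides it; move -2y to the remainder.
  leading term 1: no divisor's leading term divides it; move 6/5 to the remainder.
  remainder 7/5y^3 - 3/5y^2 - 2y + 6/5 ≠ 0; add h_4 = 7/5y^3 - 3/5y^2 - 2y + 6/5 to the basis.

The other S-polynomials (S(f_2,h_3), S(f_1,h_4), S(f_2,h_4), S(h_3,h_4)) all reduce to 0 modulo the current basis, so we have a Gröbner basis.
Inter-reduce: drop elements whose leading term is divisible by another's, tail-reduce, and make monic.
Reduced Gröbner basis: {x - 7/5y^2 - 4/5y + 6/5, y^3 - 3/7y^2 - 10/7y + 6/7}.
Label its elements g_1 = x - 7/5y^2 - 4/5y + 6/5, g_2 = y^3 - 3/7y^2 - 10/7y + 6/7.

Reduce p = 1/2x^2 - 2x modulo G:
  leading term x^2: subtract (1/2x)·g_1 from 1/2x^2 - 2x → 7/10xy^2 + 2/5xy - 13/5x
  leading term xy^2: subtract (7/10y^2)·g_1 from 7/10xy^2 + 2/5xy - 13/5x → 2/5xy - 13/5x + 49/50y^4 + 14/25y^3 - 21/25y^2
  leading term xy: subtract (2/5y)·g_1 from 2/5xy - 13/5x + 49/50y^4 + 14/25y^3 - 21/25y^2 → -13/5x + 49/50y^4 + 28/25y^3 - 13/25y^2 - 12/25y
  leading term x: subtract (-13/5)·g_1 from -13/5x + 49/50y^4 + 28/25y^3 - 13/25y^2 - 12/25y → 49/50y^4 + 28/25y^3 - 104/25y^2 - 64/25y + 78/25
  leading term y^4: subtract (49/50y)·g_2 from 49/50y^4 + 28/25y^3 - 104/25y^2 - 64/25y + 78/25 → 77/50y^3 - 69/25y^2 - 17/5y + 78/25
  leading term y^3: subtract (77/50)·g_2 from 77/50y^3 - 69/25y^2 - 17/5y + 78/25 → -21/10y^2 - 6/5y + 9/5
  leading term y^2: no divisor's leading term divides it; move -21/10y^2 to the remainder.
  leading term y: no divisor's leading term divides it; move -6/5y to the remainder.
  leading term 1: no divisor's leading term divides it; move 9/5 to the remainder.
  normal form = -21/10y^2 - 6/5y + 9/5.
The normal form is nonzero, so p ∉ I. Since p minus its normal form lies in I, I + (p) = I + (r) where r = -21/10y^2 - 6/5y + 9/5; decide whether this ideal is the whole ring.
Run Buchberger on G together with r (pairs among the g_i already reduce to 0 since G is a Gröbner basis):
g_1 = x - 7/5y^2 - 4/5y + 6/5, LT = x.
g_2 = y^3 - 3/7y^2 - 10/7y + 6/7, LT = y^3.
r = -21/10y^2 - 6/5y + 9/5, LT = y^2.

The S-polynomials (S(g_1,g_2), S(g_1,r), S(g_2,r)) all reduce to 0 modulo the current basis, so we have a Gröbner basis.
Inter-reduce: drop elements whose leading term is divisible by another's, tail-reduce, and make monic.
Reduced Gröbner basis: {x, y^2 + 4/7y - 6/7}.
The reduced Gröbner basis of I + (p) is {x, y^2 + 4/7y - 6/7} ≠ {1}, a proper ideal, so the enlarged system stays consistent: p is independent of I, with normal form -21/10y^2 - 6/5y + 9/5.

1/2x^2 - 2x is independent of I; its normal form modulo I is -21/10y^2 - 6/5y + 9/5.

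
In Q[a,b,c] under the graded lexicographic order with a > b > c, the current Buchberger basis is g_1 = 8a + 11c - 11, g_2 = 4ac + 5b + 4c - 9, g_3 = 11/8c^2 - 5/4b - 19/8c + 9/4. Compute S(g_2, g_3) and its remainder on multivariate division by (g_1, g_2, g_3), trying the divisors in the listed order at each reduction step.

S(g_2, g_3) = 10/11ab + 19/11ac + 5/4bc + c^2 - 18/11a - 9/4c; remainder on division = 0.

lcm(LM(g_2), LM(g_3)) = ac^2.
S = (lcm/LT(g_2))·g_2 − (lcm/LT(g_3))·g_3 = 10/11ab + 19/11ac + 5/4bc + c^2 - 18/11a - 9/4c.
Reduce S modulo (g_1, g_2, g_3) in that order:
  leading term ab: subtract (5/44b)·g_1 from 10/11ab + 19/11ac + 5/4bc + c^2 - 18/11a - 9/4c → 19/11ac + c^2 - 18/11a + 5/4b - 9/4c
  leading term ac: subtract (19/88c)·g_1 from 19/11ac + c^2 - 18/11a + 5/4b - 9/4c → -11/8c^2 - 18/11a + 5/4b + 1/8c
  leading term c^2: subtract (-1)·g_3 from -11/8c^2 - 18/11a + 5/4b + 1/8c → -18/11a - 9/4c + 9/4
  leading term a: subtract (-9/44)·g_1 from -18/11a - 9/4c + 9/4 → 0
The remainder is 0, so this S-polynomial contributes no new basis element.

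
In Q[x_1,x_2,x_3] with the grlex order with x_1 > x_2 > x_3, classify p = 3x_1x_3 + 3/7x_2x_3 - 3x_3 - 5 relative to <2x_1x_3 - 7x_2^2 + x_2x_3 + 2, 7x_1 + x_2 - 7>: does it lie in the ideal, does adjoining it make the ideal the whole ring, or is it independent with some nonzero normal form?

Adjoining 3x_1x_3 + 3/7x_2x_3 - 3x_3 - 5 makes the ideal the whole ring: the system is inconsistent.

First compute the reduced Gröbner basis of I by Buchberger's algorithm.
f_1 = 2x_1x_3 - 7x_2^2 + x_2x_3 + 2, LT = x_1x_3.
f_2 = 7x_1 + x_2 - 7, LT = x_1.

S(f_1,f_2): lcm = x_1x_3. S = -7/2x_2^2 + 5/14x_2x_3 + x_3 + 1.
  leading term x_2^2: no divisor's leading term divides it; move -7/2x_2^2 to the remainder.
  leading term x_2x_3: no divisor's leading term divides it; move 5/14x_2x_3 to the remainder.
  leading term x_3: no divisor's leading term divides it; move x_3 to the remainder.
  leading term 1: no divisor's leading term divides it; move 1 to the remainder.
  remainder -7/2x_2^2 + 5/14x_2x_3 + x_3 + 1 ≠ 0; add h_3 = -7/2x_2^2 + 5/14x_2x_3 + x_3 + 1 to the basis.

The other S-polynomials (S(f_1,h_3), S(f_2,h_3)) all reduce to 0 modulo the current basis, so we have a Gröbner basis.
Inter-reduce: drop elements whose leading term is divisible by another's, tail-reduce, and make monic.
Reduced Gröbner basis: {x_2^2 - 5/49x_2x_3 - 2/7x_3 - 2/7, x_1 + 1/7x_2 - 1}.
Label its elements g_1 = x_2^2 - 5/49x_2x_3 - 2/7x_3 - 2/7, g_2 = x_1 + 1/7x_2 - 1.

Reduce p = 3x_1x_3 + 3/7x_2x_3 - 3x_3 - 5 modulo G:
  leading term x_1x_3: subtract (3x_3)·g_2 from 3x_1x_3 + 3/7x_2x_3 - 3x_3 - 5 → -5
  leading term 1: no divisor's leading term divides it; move -5 to the remainder.
  normal form = -5.
The normal form is nonzero, so p ∉ I. Since p minus its normal form lies in I, I + (p) = I + (r) where r = -5; decide whether this ideal is the whole ring.
Here r = -5 is a nonzero constant, hence a unit: 1 ∈ I + (p), the Gröbner basis of I + (p) is {1}, and the enlarged system has no common solution — adjoining p is inconsistent.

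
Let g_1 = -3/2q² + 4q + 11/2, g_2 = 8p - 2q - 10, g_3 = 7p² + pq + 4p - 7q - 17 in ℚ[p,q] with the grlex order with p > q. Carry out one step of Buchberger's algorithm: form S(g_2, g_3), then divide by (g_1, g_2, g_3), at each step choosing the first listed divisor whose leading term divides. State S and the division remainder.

S(g_2, g_3) = -11/28pq - 51/28p + q + 17/7; remainder on division = -5/24q - 5/24.

lcm(LM(g_2), LM(g_3)) = p².
S = (lcm/LT(g_2))·g_2 − (lcm/LT(g_3))·g_3 = -11/28pq - 51/28p + q + 17/7.
Reduce S modulo (g_1, g_2, g_3) in that order:
  leading term pq: subtract (-11/224q)·g_2 from -11/28pq - 51/28p + q + 17/7 → -11/112q² - 51/28p + 57/112q + 17/7
  leading term q²: subtract (11/168)·g_1 from -11/112q² - 51/28p + 57/112q + 17/7 → -51/28p + 83/336q + 695/336
  leading term p: subtract (-51/224)·g_2 from -51/28p + 83/336q + 695/336 → -5/24q - 5/24
  leading term q: no divisor's leading term divides it; move -5/24q to the remainder.
  leading term 1: no divisor's leading term divides it; move -5/24 to the remainder.
The remainder -5/24q - 5/24 is nonzero, so it would be added as the next basis element.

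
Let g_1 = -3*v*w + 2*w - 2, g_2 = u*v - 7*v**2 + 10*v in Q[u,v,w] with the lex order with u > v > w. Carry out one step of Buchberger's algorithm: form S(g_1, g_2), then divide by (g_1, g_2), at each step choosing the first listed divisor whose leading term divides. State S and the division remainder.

S(g_1, g_2) = -2/3*u*w + 2/3*u + 7*v**2*w - 10*v*w; remainder on division = -2/3*u*w + 2/3*u - 14/3*v - 32/9*w + 32/9.

lcm(LM(g_1), LM(g_2)) = u*v*w.
S = (lcm/LT(g_1))·g_1 − (lcm/LT(g_2))·g_2 = -2/3*u*w + 2/3*u + 7*v**2*w - 10*v*w.
Reduce S modulo (g_1, g_2) in that order:
  leading term u*w: no divisor's leading term divides it; move -2/3*u*w to the remainder.
  leading term u: no divisor's leading term divides it; move 2/3*u to the remainder.
  leading term v**2*w: subtract (-7/3*v)·g_1 from 7*v**2*w - 10*v*w → -16/3*v*w - 14/3*v
  leading term v*w: subtract (16/9)·g_1 from -16/3*v*w - 14/3*v → -14/3*v - 32/9*w + 32/9
  leading term v: no divisor's leading term divides it; move -14/3*v to the remainder.
  leading term w: no divisor's leading term divides it; move -32/9*w to the remainder.
  leading term 1: no divisor's leading term divides it; move 32/9 to the remainder.
The remainder -2/3*u*w + 2/3*u - 14/3*v - 32/9*w + 32/9 is nonzero, so it would be added as the next basis element.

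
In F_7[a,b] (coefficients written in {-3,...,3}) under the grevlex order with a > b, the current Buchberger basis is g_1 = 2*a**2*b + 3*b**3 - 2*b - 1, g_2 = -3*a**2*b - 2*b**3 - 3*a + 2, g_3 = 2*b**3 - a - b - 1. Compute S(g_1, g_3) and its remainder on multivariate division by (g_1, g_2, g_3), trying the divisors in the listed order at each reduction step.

lcm(LM(g_1), LM(g_3)) = a**2*b**3.
S = (lcm/LT(g_1))·g_1 − (lcm/LT(g_3))·g_3 = -2*b**5 - 3*a**3 - 3*a**2*b - b**3 - 3*a**2 + 3*b**2.
Reduce S modulo (g_1, g_2, g_3) in that order:
  leading term b**5: subtract (-b**2)·g_3 from -2*b**5 - 3*a**3 - 3*a**2*b - b**3 - 3*a**2 + 3*b**2 → -3*a**3 - 3*a**2*b - a*b**2 - 2*b**3 - 3*a**2 + 2*b**2
  leading term a**3: no divisor's leading term divides it; move -3*a**3 to the remainder.
  leading term a**2*b: subtract (2)·g_1 from -3*a**2*b - a*b**2 - 2*b**3 - 3*a**2 + 2*b**2 → -a*b**2 - b**3 - 3*a**2 + 2*b**2 - 3*b + 2
  leading term a*b**2: no divisor's leading term divides it; move -a*b**2 to the remainder.
  leading term b**3: subtract (3)·g_3 from -b**3 - 3*a**2 + 2*b**2 - 3*b + 2 → -3*a**2 + 2*b**2 + 3*a - 2
  leading term a**2: no divisor's leading term divides it; move -3*a**2 to the remainder.
  leading term b**2: no divisor's leading term divides it; move 2*b**2 to the remainder.
  leading term a: no divisor's leading term divides it; move 3*a to the remainder.
  leading term 1: no divisor's leading term divides it; move -2 to the remainder.
The remainder -3*a**3 - a*b**2 - 3*a**2 + 2*b**2 + 3*a - 2 is nonzero, so it would be added as the next basis element.

S(g_1, g_3) = -2*b**5 - 3*a**3 - 3*a**2*b - b**3 - 3*a**2 + 3*b**2; remainder on division = -3*a**3 - a*b**2 - 3*a**2 + 2*b**2 + 3*a - 2.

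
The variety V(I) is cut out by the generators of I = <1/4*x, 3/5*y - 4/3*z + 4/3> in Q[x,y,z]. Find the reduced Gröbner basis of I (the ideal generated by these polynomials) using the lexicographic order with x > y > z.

G = {x, y - 20/9*z + 20/9}

Buchberger's algorithm terminates because the ascending chain of leading-term ideals stabilizes.

f_1 = 1/4*x, LT = x.
f_2 = 3/5*y - 4/3*z + 4/3, LT = y.

The S-polynomials (S(f_1,f_2)) all reduce to 0 modulo the current basis, so we have a Gröbner basis.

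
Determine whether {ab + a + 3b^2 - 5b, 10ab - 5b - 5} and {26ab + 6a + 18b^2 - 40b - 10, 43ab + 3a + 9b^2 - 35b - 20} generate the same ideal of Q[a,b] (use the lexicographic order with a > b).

Since reduced Gröbner bases are canonical representatives of ideals under a given ordering, it suffices to compute and compare them.
Buchberger on the first generating set:
f_1 = ab + a + 3b^2 - 5b, LT = ab.
f_2 = 10ab - 5b - 5, LT = ab.

S(f_1,f_2): lcm = ab. S = a + 3b^2 - 9/2b + 1/2.
  leading term a: no divisor's leading term divides it; move a to the remainder.
  leading term b^2: no divisor's leading term divides it; move 3b^2 to the remainder.
  leading term b: no divisor's leading term divides it; move -9/2b to the remainder.
  leading term 1: no divisor's leading term divides it; move 1/2 to the remainder.
  remainder a + 3b^2 - 9/2b + 1/2 ≠ 0; add g_3 = a + 3b^2 - 9/2b + 1/2 to the basis.

S(f_1,g_3): lcm = ab. S = a - 3b^3 + 15/2b^2 - 11/2b.
  leading term a: subtract (1)·g_3 from a - 3b^3 + 15/2b^2 - 11/2b → -3b^3 + 9/2b^2 - b - 1/2
  leading term b^3: no divisor's leading term divides it; move -3b^3 to the remainder.
  leading term b^2: no divisor's leading term divides it; move 9/2b^2 to the remainder.
  leading term b: no divisor's leading term divides it; move -b to the remainder.
  leading term 1: no divisor's leading term divides it; move -1/2 to the remainder.
  remainder -3b^3 + 9/2b^2 - b - 1/2 ≠ 0; add g_4 = -3b^3 + 9/2b^2 - b - 1/2 to the basis.

The other S-polynomials (S(f_2,g_3), S(f_1,g_4), S(f_2,g_4), S(g_3,g_4)) all reduce to 0 modulo the current basis, so we have a Gröbner basis.
Inter-reduce: drop elements whose leading term is divisible by another's, tail-reduce, and make monic.
Reduced Gröbner basis: {a + 3b^2 - 9/2b + 1/2, b^3 - 3/2b^2 + 1/3b + 1/6}.

Buchberger on the second generating set:
h_1 = 26ab + 6a + 18b^2 - 40b - 10, LT = ab.
h_2 = 43ab + 3a + 9b^2 - 35b - 20, LT = ab.

S(h_1,h_2): lcm = ab. S = 90/559a + 270/559b^2 - 405/559b + 45/559.
  leading term a: no divisor's leading term divides it; move 90/559a to the remainder.
  leading term b^2: no divisor's leading term divides it; move 270/559b^2 to the remainder.
  leading term b: no divisor's leading term divides it; move -405/559b to the remainder.
  leading term 1: no divisor's leading term divides it; move 45/559 to the remainder.
  remainder 90/559a + 270/559b^2 - 405/559b + 45/559 ≠ 0; add k_3 = 90/559a + 270/559b^2 - 405/559b + 45/559 to the basis.

S(h_1,k_3): lcm = ab. S = 3/13a - 3b^3 + 135/26b^2 - 53/26b - 5/13.
  leading term a: subtract (43/30)·k_3 from 3/13a - 3b^3 + 135/26b^2 - 53/26b - 5/13 → -3b^3 + 9/2b^2 - b - 1/2
  leading term b^3: no divisor's leading term divides it; move -3b^3 to the remainder.
  leading term b^2: no divisor's leading term divides it; move 9/2b^2 to the remainder.
  leading term b: no divisor's leading term divides it; move -b to the remainder.
  leading term 1: no divisor's leading term divides it; move -1/2 to the remainder.
  remainder -3b^3 + 9/2b^2 - b - 1/2 ≠ 0; add k_4 = -3b^3 + 9/2b^2 - b - 1/2 to the basis.

The other S-polynomials (S(h_2,k_3), S(h_1,k_4), S(h_2,k_4), S(k_3,k_4)) all reduce to 0 modulo the current basis, so we have a Gröbner basis.
Inter-reduce: drop elements whose leading term is divisible by another's, tail-reduce, and make monic.
Reduced Gröbner basis: {a + 3b^2 - 9/2b + 1/2, b^3 - 3/2b^2 + 1/3b + 1/6}.

Same reduced basis, so the two generating sets span the same ideal.

Yes, the ideals are equal.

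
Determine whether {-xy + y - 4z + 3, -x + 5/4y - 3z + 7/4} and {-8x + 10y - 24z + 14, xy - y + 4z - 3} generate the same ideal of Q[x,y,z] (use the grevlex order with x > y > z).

Yes, the ideals are equal.

Equality of ideals is decidable: compute both reduced Gröbner bases (unique for the ordering) and check whether they agree.
Buchberger on the first generating set:
f_1 = -xy + y - 4z + 3, LT = xy.
f_2 = -x + 5/4y - 3z + 7/4, LT = x.

S(f_1,f_2): lcm = xy. S = 5/4y^2 - 3yz + 3/4y + 4z - 3.
  reduce S modulo (f_1, f_2):
  remainder 5/4y^2 - 3yz + 3/4y + 4z - 3 ≠ 0; add g_3 = 5/4y^2 - 3yz + 3/4y + 4z - 3 to the basis.

The other S-polynomials (S(f_1,g_3), S(f_2,g_3)) all reduce to 0 modulo the current basis, so we have a Gröbner basis.
Inter-reduce: drop elements whose leading term is divisible by another's, tail-reduce, and make monic.
Reduced Gröbner basis: {y^2 - 12/5yz + 3/5y + 16/5z - 12/5, x - 5/4y + 3z - 7/4}.

Buchberger on the second generating set:
h_1 = -8x + 10y - 24z + 14, LT = x.
h_2 = xy - y + 4z - 3, LT = xy.

S(h_1,h_2): lcm = xy. S = -5/4y^2 + 3yz - 3/4y - 4z + 3.
  reduce S modulo (h_1, h_2):
  remainder -5/4y^2 + 3yz - 3/4y - 4z + 3 ≠ 0; add k_3 = -5/4y^2 + 3yz - 3/4y - 4z + 3 to the basis.

The other S-polynomials (S(h_1,k_3), S(h_2,k_3)) all reduce to 0 modulo the current basis, so we have a Gröbner basis.
Inter-reduce: drop elements whose leading term is divisible by another's, tail-reduce, and make monic.
Reduced Gröbner basis: {y^2 - 12/5yz + 3/5y + 16/5z - 12/5, x - 5/4y + 3z - 7/4}.

These coincide, so the ideals are equal.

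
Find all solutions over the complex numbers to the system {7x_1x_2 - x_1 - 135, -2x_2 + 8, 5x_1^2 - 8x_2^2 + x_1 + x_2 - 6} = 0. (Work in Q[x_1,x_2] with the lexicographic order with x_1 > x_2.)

Compute a lex Gröbner basis by Buchberger's algorithm.
f_1 = 7x_1x_2 - x_1 - 135, LT = x_1x_2.
f_2 = -2x_2 + 8, LT = x_2.
f_3 = 5x_1^2 + x_1 - 8x_2^2 + x_2 - 6, LT = x_1^2.

S(f_1,f_2): lcm = x_1x_2. S = 27/7x_1 - 135/7.
  reduce S modulo (f_1, f_2, f_3):
  remainder 27/7x_1 - 135/7 ≠ 0; add h_4 = 27/7x_1 - 135/7 to the basis.

The other S-polynomials (S(f_1,f_3), S(f_2,f_3), S(f_1,h_4), S(f_2,h_4), S(f_3,h_4)) all reduce to 0 modulo the current basis, so we have a Gröbner basis.
Inter-reduce: drop elements whose leading term is divisible by another's, tail-reduce, and make monic.
Reduced Gröbner basis: {x_1 - 5, x_2 - 4}.

Elimination: the polynomial x_2 - 4 lies in the elimination ideal for x_2, so x_2 ∈ {4}. For each such x_2, the remaining basis elements (now univariate) give the rest of the solution.
  x_2 = 4: the earlier basis element becomes x_1 - 5 = 0, giving x_1 = 5 — point (5, 4).

{(5, 4)}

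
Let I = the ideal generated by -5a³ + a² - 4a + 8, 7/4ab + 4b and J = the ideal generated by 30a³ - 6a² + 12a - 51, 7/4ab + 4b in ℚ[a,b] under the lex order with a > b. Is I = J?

Two ideals are equal iff their reduced Gröbner bases coincide (the reduced basis is unique for a fixed ordering).
Buchberger on the first generating set:
f_1 = -5a³ + a² - 4a + 8, LT = a³.
f_2 = 7/4ab + 4b, LT = ab.

S(f_1,f_2): lcm = a³b. S = -87/35a²b + ⅘ab - 8/5b.
  leading term a²b: subtract (-348/245a)·f_2 from -87/35a²b + ⅘ab - 8/5b → 1588/245ab - 8/5b
  leading term ab: subtract (6352/1715)·f_2 from 1588/245ab - 8/5b → -28152/1715b
  leading term b: no divisor's leading term divides it; move -28152/1715b to the remainder.
  remainder -28152/1715b ≠ 0; add g_3 = -28152/1715b to the basis.

The other S-polynomials (S(f_1,g_3), S(f_2,g_3)) all reduce to 0 modulo the current basis, so we have a Gröbner basis.
Inter-reduce: drop elements whose leading term is divisible by another's, tail-reduce, and make monic.
Reduced Gröbner basis: {a³ - ⅕a² + ⅘a - 8/5, b}.

Buchberger on the second generating set:
h_1 = 30a³ - 6a² + 12a - 51, LT = a³.
h_2 = 7/4ab + 4b, LT = ab.

S(h_1,h_2): lcm = a³b. S = -87/35a²b + ⅖ab - 17/10b.
  leading term a²b: subtract (-348/245a)·h_2 from -87/35a²b + ⅖ab - 17/10b → 298/49ab - 17/10b
  leading term ab: subtract (1192/343)·h_2 from 298/49ab - 17/10b → -53511/3430b
  leading term b: no divisor's leading term divides it; move -53511/3430b to the remainder.
  remainder -53511/3430b ≠ 0; add k_3 = -53511/3430b to the basis.

The other S-polynomials (S(h_1,k_3), S(h_2,k_3)) all reduce to 0 modulo the current basis, so we have a Gröbner basis.
Inter-reduce: drop elements whose leading term is divisible by another's, tail-reduce, and make monic.
Reduced Gröbner basis: {a³ - ⅕a² + ⅖a - 17/10, b}.

Since the reduced bases disagree, the two ideals are not the same.

No, the ideals differ.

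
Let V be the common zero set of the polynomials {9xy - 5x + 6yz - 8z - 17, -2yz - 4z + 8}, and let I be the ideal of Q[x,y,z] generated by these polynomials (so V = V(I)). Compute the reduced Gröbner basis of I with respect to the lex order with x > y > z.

G = {xy - 5/9x - 20/9z + 7/9, xz - 36/23x + 20/23z^2 - 7/23z, yz + 2z - 4}

f_1 = 9xy - 5x + 6yz - 8z - 17, LT = xy.
f_2 = -2yz - 4z + 8, LT = yz.

S(f_1,f_2): lcm = xyz. S = -23/9xz + 4x + 2/3yz^2 - 8/9z^2 - 17/9z.
  leading term xz: no divisor's leading term divides it; move -23/9xz to the remainder.
  leading term x: no divisor's leading term divides it; move 4x to the remainder.
  leading term yz^2: subtract (-1/3z)·f_2 from 2/3yz^2 - 8/9z^2 - 17/9z → -20/9z^2 + 7/9z
  leading term z^2: no divisor's leading term divides it; move -20/9z^2 to the remainder.
  leading term z: no divisor's leading term divides it; move 7/9z to the remainder.
  remainder -23/9xz + 4x - 20/9z^2 + 7/9z ≠ 0; add g_3 = -23/9xz + 4x - 20/9z^2 + 7/9z to the basis.

S(f_1,g_3): lcm = xyz. S = 36/23xy - 5/9xz - 14/69yz^2 + 7/23yz - 8/9z^2 - 17/9z.
  leading term xy: subtract (4/23)·f_1 from 36/23xy - 5/9xz - 14/69yz^2 + 7/23yz - 8/9z^2 - 17/9z → -5/9xz + 20/23x - 14/69yz^2 - 17/23yz - 8/9z^2 - 103/207z + 68/23
  leading term xz: subtract (5/23)·g_3 from -5/9xz + 20/23x - 14/69yz^2 - 17/23yz - 8/9z^2 - 103/207z + 68/23 → -14/69yz^2 - 17/23yz - 28/69z^2 - 2/3z + 68/23
  leading term yz^2: subtract (7/69z)·f_2 from -14/69yz^2 - 17/23yz - 28/69z^2 - 2/3z + 68/23 → -17/23yz - 34/23z + 68/23
  leading term yz: subtract (17/46)·f_2 from -17/23yz - 34/23z + 68/23 → 0
  remainder 0.

S(f_2,g_3): lcm = xyz. S = 36/23xy + 2xz - 4x - 20/23yz^2 + 7/23yz.
  leading term xy: subtract (4/23)·f_1 from 36/23xy + 2xz - 4x - 20/23yz^2 + 7/23yz → 2xz - 72/23x - 20/23yz^2 - 17/23yz + 32/23z + 68/23
  leading term xz: subtract (-18/23)·g_3 from 2xz - 72/23x - 20/23yz^2 - 17/23yz + 32/23z + 68/23 → -20/23yz^2 - 17/23yz - 40/23z^2 + 2z + 68/23
  leading term yz^2: subtract (10/23z)·f_2 from -20/23yz^2 - 17/23yz - 40/23z^2 + 2z + 68/23 → -17/23yz - 34/23z + 68/23
  leading term yz: subtract (17/46)·f_2 from -17/23yz - 34/23z + 68/23 → 0
  remainder 0.

Every S-polynomial of the final basis reduces to 0, so we have a Gröbner basis.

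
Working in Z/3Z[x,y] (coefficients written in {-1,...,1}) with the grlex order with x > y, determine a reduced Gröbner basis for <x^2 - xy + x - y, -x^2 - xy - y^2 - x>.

G = {x^2 + x, xy + y, y^2 - y}

The reduced Gröbner basis is the canonical form of the ideal for this ordering.

f_1 = x^2 - xy + x - y, LT = x^2.
f_2 = -x^2 - xy - y^2 - x, LT = x^2.

S(f_1,f_2): lcm = x^2. S = xy - y^2 - y.
  reduce S modulo (f_1, f_2):
  remainder xy - y^2 - y ≠ 0; add g_3 = xy - y^2 - y to the basis.

S(f_1,g_3): lcm = x^2y. S = -xy - y^2.
  reduce S modulo (f_1, f_2, g_3):
  remainder y^2 - y ≠ 0; add g_4 = y^2 - y to the basis.

The other S-polynomials (S(f_2,g_3), S(f_1,g_4), S(f_2,g_4), S(g_3,g_4)) all reduce to 0 modulo the current basis, so we have a Gröbner basis.
Inter-reduce: drop elements whose leading term is divisible by another's, tail-reduce, and make monic.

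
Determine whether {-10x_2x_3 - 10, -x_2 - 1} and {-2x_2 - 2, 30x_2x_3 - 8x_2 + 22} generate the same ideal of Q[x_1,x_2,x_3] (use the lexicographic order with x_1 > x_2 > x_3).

Two ideals are equal iff their reduced Gröbner bases coincide (the reduced basis is unique for a fixed ordering).
Buchberger on the first generating set:
f_1 = -10x_2x_3 - 10, LT = x_2x_3.
f_2 = -x_2 - 1, LT = x_2.

S(f_1,f_2): lcm = x_2x_3. S = -x_3 + 1.
  leading term x_3: no divisor's leading term divides it; move -x_3 to the remainder.
  leading term 1: no divisor's leading term divides it; move 1 to the remainder.
  remainder -x_3 + 1 ≠ 0; add g_3 = -x_3 + 1 to the basis.

S(f_1,g_3): lcm = x_2x_3. S = x_2 + 1.
  leading term x_2: subtract (-1)·f_2 from x_2 + 1 → 0
  remainder 0.

S(f_2,g_3): leading monomials are coprime, so the S-polynomial reduces to 0 (Buchberger's first criterion).
Every S-polynomial of the final basis reduces to 0, so we have a Gröbner basis.
Inter-reduce: drop elements whose leading term is divisible by another's, tail-reduce, and make monic.
Reduced Gröbner basis: {x_2 + 1, x_3 - 1}.

Buchberger on the second generating set:
h_1 = -2x_2 - 2, LT = x_2.
h_2 = 30x_2x_3 - 8x_2 + 22, LT = x_2x_3.

S(h_1,h_2): lcm = x_2x_3. S = 4/15x_2 + x_3 - 11/15.
  leading term x_2: subtract (-2/15)·h_1 from 4/15x_2 + x_3 - 11/15 → x_3 - 1
  leading term x_3: no divisor's leading term divides it; move x_3 to the remainder.
  leading term 1: no divisor's leading term divides it; move -1 to the remainder.
  remainder x_3 - 1 ≠ 0; add k_3 = x_3 - 1 to the basis.

S(h_1,k_3): leading monomials are coprime, so the S-polynomial reduces to 0 (Buchberger's first criterion).
S(h_2,k_3): lcm = x_2x_3. S = 11/15x_2 + 11/15.
  leading term x_2: subtract (-11/30)·h_1 from 11/15x_2 + 11/15 → 0
  remainder 0.

Every S-polynomial of the final basis reduces to 0, so we have a Gröbner basis.
Inter-reduce: drop elements whose leading term is divisible by another's, tail-reduce, and make monic.
Reduced Gröbner basis: {x_2 + 1, x_3 - 1}.

The two bases agree; hence the ideals are identical.

Yes, the ideals are equal.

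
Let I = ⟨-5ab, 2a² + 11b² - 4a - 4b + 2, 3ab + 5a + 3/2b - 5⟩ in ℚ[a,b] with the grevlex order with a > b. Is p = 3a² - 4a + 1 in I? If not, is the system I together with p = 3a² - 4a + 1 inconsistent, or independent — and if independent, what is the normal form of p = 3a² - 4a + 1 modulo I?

First compute the reduced Gröbner basis of I by Buchberger's algorithm.
f_1 = -5ab, LT = ab.
f_2 = 2a² + 11b² - 4a - 4b + 2, LT = a².
f_3 = 3ab + 5a + 3/2b - 5, LT = ab.

S(f_1,f_2): lcm = a²b. S = -11/2b³ + 2ab + 2b² - b.
  leading term b³: no divisor's leading term divides it; move -11/2b³ to the remainder.
  leading term ab: subtract (-⅖)·f_1 from 2ab + 2b² - b → 2b² - b
  leading term b²: no divisor's leading term divides it; move 2b² to the remainder.
  leading term b: no divisor's leading term divides it; move -b to the remainder.
  remainder -11/2b³ + 2b² - b ≠ 0; add h_4 = -11/2b³ + 2b² - b to the basis.

S(f_1,f_3): lcm = ab. S = -5/3a - ½b + 5/3.
  leading term a: no divisor's leading term divides it; move -5/3a to the remainder.
  leading term b: no divisor's leading term divides it; move -½b to the remainder.
  leading term 1: no divisor's leading term divides it; move 5/3 to the remainder.
  remainder -5/3a - ½b + 5/3 ≠ 0; add h_5 = -5/3a - ½b + 5/3 to the basis.

S(f_2,f_3): lcm = a²b. S = 11/2b³ - 5/3a² - 5/2ab - 2b² + 5/3a + b.
  leading term b³: subtract (-1)·h_4 from 11/2b³ - 5/3a² - 5/2ab - 2b² + 5/3a + b → -5/3a² - 5/2ab + 5/3a
  leading term a²: subtract (-⅚)·f_2 from -5/3a² - 5/2ab + 5/3a → -5/2ab + 55/6b² - 5/3a - 10/3b + 5/3
  leading term ab: subtract (½)·f_1 from -5/2ab + 55/6b² - 5/3a - 10/3b + 5/3 → 55/6b² - 5/3a - 10/3b + 5/3
  leading term b²: no divisor's leading term divides it; move 55/6b² to the remainder.
  leading term a: subtract (1)·h_5 from -5/3a - 10/3b + 5/3 → -17/6b
  leading term b: no divisor's leading term divides it; move -17/6b to the remainder.
  remainder 55/6b² - 17/6b ≠ 0; add h_6 = 55/6b² - 17/6b to the basis.

S(f_3,h_4): lcm = ab³. S = 67/33ab² + ½b³ - 2/11ab - 5/3b².
  leading term ab²: subtract (-67/165b)·f_1 from 67/33ab² + ½b³ - 2/11ab - 5/3b² → ½b³ - 2/11ab - 5/3b²
  leading term b³: subtract (-1/11)·h_4 from ½b³ - 2/11ab - 5/3b² → -2/11ab - 49/33b² - 1/11b
  leading term ab: subtract (2/55)·f_1 from -2/11ab - 49/33b² - 1/11b → -49/33b² - 1/11b
  leading term b²: subtract (-98/605)·h_6 from -49/33b² - 1/11b → -998/1815b
  leading term b: no divisor's leading term divides it; move -998/1815b to the remainder.
  remainder -998/1815b ≠ 0; add h_7 = -998/1815b to the basis.

The other S-polynomials (S(f_1,h_4), S(f_2,h_4), S(f_1,h_5), S(f_2,h_5), S(f_3,h_5), S(h_4,h_5), S(f_1,h_6), S(f_2,h_6), S(f_3,h_6), S(h_4,h_6), S(h_5,h_6), S(f_1,h_7), S(f_2,h_7), S(f_3,h_7), S(h_4,h_7), S(h_5,h_7), S(h_6,h_7)) all reduce to 0 modulo the current basis, so we have a Gröbner basis.
Inter-reduce: drop elements whose leading term is divisible by another's, tail-reduce, and make monic.
Reduced Gröbner basis: {a - 1, b}.
Label its elements g_1 = a - 1, g_2 = b.

Reduce p = 3a² - 4a + 1 modulo G:
  leading term a²: subtract (3a)·g_1 from 3a² - 4a + 1 → -a + 1
  leading term a: subtract (-1)·g_1 from -a + 1 → 0
  normal form = 0.
Since the normal form is 0, p ∈ I.

The remainder on division by a Gröbner basis is unique — it is the normal form.

3a² - 4a + 1 lies in I (it reduces to 0).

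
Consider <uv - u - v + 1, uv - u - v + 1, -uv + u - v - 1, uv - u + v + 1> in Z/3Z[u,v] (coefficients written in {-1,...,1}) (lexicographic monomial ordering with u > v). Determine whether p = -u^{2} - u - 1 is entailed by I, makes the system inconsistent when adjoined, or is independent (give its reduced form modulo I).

First compute the reduced Gröbner basis of I by Buchberger's algorithm.
f_1 = uv - u - v + 1, LT = uv.
f_2 = uv - u - v + 1, LT = uv.
f_3 = -uv + u - v - 1, LT = uv.
f_4 = uv - u + v + 1, LT = uv.

S(f_1,f_2): lcm = uv. S = 0.
  remainder 0.

S(f_1,f_3): lcm = uv. S = v.
  leading term v: no divisor's leading term divides it; move v to the remainder.
  remainder v ≠ 0; add h_5 = v to the basis.

S(f_1,f_4): lcm = uv. S = v.
  leading term v: subtract (1)·h_5 from v → 0
  remainder 0.

S(f_2,f_3): lcm = uv. S = v.
  leading term v: subtract (1)·h_5 from v → 0
  remainder 0.

S(f_2,f_4): lcm = uv. S = v.
  leading term v: subtract (1)·h_5 from v → 0
  remainder 0.

S(f_3,f_4): lcm = uv. S = 0.
  remainder 0.

S(f_1,h_5): lcm = uv. S = -u - v + 1.
  leading term u: no divisor's leading term divides it; move -u to the remainder.
  leading term v: subtract (-1)·h_5 from -v + 1 → 1
  leading term 1: no divisor's leading term divides it; move 1 to the remainder.
  remainder -u + 1 ≠ 0; add h_6 = -u + 1 to the basis.

S(f_2,h_5): lcm = uv. S = -u - v + 1.
  leading term u: subtract (1)·h_6 from -u - v + 1 → -v
  leading term v: subtract (-1)·h_5 from -v → 0
  remainder 0.

S(f_3,h_5): lcm = uv. S = -u + v + 1.
  leading term u: subtract (1)·h_6 from -u + v + 1 → v
  leading term v: subtract (1)·h_5 from v → 0
  remainder 0.

S(f_4,h_5): lcm = uv. S = -u + v + 1.
  leading term u: subtract (1)·h_6 from -u + v + 1 → v
  leading term v: subtract (1)·h_5 from v → 0
  remainder 0.

S(f_1,h_6): lcm = uv. S = -u + 1.
  leading term u: subtract (1)·h_6 from -u + 1 → 0
  remainder 0.

S(f_2,h_6): lcm = uv. S = -u + 1.
  leading term u: subtract (1)·h_6 from -u + 1 → 0
  remainder 0.

S(f_3,h_6): lcm = uv. S = -u - v + 1.
  leading term u: subtract (1)·h_6 from -u - v + 1 → -v
  leading term v: subtract (-1)·h_5 from -v → 0
  remainder 0.

S(f_4,h_6): lcm = uv. S = -u - v + 1.
  leading term u: subtract (1)·h_6 from -u - v + 1 → -v
  leading term v: subtract (-1)·h_5 from -v → 0
  remainder 0.

S(h_5,h_6): leading monomials are coprime, so the S-polynomial reduces to 0 (Buchberger's first criterion).
Every S-polynomial of the final basis reduces to 0, so we have a Gröbner basis.
Inter-reduce: drop elements whose leading term is divisible by another's, tail-reduce, and make monic.
Reduced Gröbner basis: {u - 1, v}.
Label its elements g_1 = u - 1, g_2 = v.

Reduce p = -u^{2} - u - 1 modulo G:
  leading term u^{2}: subtract (-u)·g_1 from -u^{2} - u - 1 → u - 1
  leading term u: subtract (1)·g_1 from u - 1 → 0
  normal form = 0.
Since the normal form is 0, p ∈ I.

-u^{2} - u - 1 lies in I (it reduces to 0).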